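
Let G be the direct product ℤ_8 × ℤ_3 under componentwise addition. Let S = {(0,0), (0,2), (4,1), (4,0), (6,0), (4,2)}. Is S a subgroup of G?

No

(0,2) ∈ S but its inverse (0,1) ∉ S, so S is not a subgroup.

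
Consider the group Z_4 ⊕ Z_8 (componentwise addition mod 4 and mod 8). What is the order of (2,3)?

The order of (2,3) in Z_4 × Z_8 is lcm(ord(2) in Z_4, ord(3) in Z_8).
ord(2) = 2 and ord(3) = 8, so |⟨(2,3)⟩| = lcm(2, 8) = 8.

8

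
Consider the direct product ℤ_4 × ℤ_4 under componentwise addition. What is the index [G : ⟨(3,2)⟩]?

4

|⟨(3,2)⟩| = 4 and |G| = 16.
By Lagrange, [G : H] = |G|/|H| = 16/4 = 4.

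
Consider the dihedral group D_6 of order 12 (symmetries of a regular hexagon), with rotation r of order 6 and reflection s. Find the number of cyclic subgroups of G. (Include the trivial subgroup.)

10

Group the elements of G by the cyclic subgroup they generate; each cyclic subgroup of order d accounts for φ(d) elements.
Cyclic subgroups by order — order 1: 1; order 2: 7; order 3: 1; order 6: 1.
Total: 10.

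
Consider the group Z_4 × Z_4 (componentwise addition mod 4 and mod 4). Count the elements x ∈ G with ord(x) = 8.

0

An element (a,b) has order lcm(ord(a), ord(b)); count pairs with lcm equal to 8.
Enumerating gives 0 such elements.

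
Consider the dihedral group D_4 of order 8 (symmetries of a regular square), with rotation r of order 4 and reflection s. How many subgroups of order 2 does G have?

5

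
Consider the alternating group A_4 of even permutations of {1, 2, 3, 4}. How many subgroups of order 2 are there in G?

3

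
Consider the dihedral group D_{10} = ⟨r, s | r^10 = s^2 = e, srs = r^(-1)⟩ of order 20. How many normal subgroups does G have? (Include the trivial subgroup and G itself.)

G has 22 subgroups. Checking conjugation-invariance by order — order 1: 1/1 normal; order 2: 1/11 normal; order 4: 0/5 normal; order 5: 1/1 normal; order 10: 3/3 normal; order 20: 1/1 normal.
Total normal subgroups: 7.

7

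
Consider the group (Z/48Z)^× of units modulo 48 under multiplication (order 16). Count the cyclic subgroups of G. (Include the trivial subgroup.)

A cyclic subgroup of order d is generated by each of its φ(d) elements of order d, so the cyclic subgroups of order d number (#elements of order d)/φ(d).
Cyclic subgroups by order — order 1: 1; order 2: 7; order 4: 4.
Total: 12.

12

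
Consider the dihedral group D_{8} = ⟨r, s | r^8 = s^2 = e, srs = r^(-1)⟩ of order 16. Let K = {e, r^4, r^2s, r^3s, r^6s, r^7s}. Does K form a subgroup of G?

|K| = 6 does not divide |G| = 16, so by Lagrange K is not a subgroup.

No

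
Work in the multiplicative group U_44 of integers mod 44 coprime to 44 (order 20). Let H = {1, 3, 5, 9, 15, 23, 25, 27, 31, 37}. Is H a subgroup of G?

Yes

|H| = 10 divides |G| = 20, consistent with Lagrange.
H contains the identity, every element's inverse is in H, and H is closed under ·: it is a subgroup.
In fact H = ⟨3⟩.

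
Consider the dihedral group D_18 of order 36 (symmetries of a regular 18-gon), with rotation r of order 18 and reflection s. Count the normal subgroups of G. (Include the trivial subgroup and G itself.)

9

G has 45 subgroups. Checking conjugation-invariance by order — order 1: 1/1 normal; order 2: 1/19 normal; order 3: 1/1 normal; order 4: 0/9 normal; order 6: 1/7 normal; order 9: 1/1 normal; order 12: 0/3 normal; order 18: 3/3 normal; order 36: 1/1 normal.
Total normal subgroups: 9.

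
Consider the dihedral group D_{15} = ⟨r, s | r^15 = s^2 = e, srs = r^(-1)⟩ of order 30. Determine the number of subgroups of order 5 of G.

1

|G| = 30 and 5 | 30, so subgroups of order 5 are possible by Lagrange.
The subgroups of order 5 are: {e, r^3, r^6, r^9, r^12}.
So G has 1 subgroup of order 5.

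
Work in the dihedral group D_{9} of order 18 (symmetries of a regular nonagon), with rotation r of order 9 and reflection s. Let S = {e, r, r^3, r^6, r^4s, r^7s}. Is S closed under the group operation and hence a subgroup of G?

No

r ∈ S but its inverse r^8 ∉ S, so S is not a subgroup.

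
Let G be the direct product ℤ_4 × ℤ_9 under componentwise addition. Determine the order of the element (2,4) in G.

The order of (2,4) in Z_4 × Z_9 is lcm(ord(2) in Z_4, ord(4) in Z_9).
ord(2) = 2 and ord(4) = 9, so |⟨(2,4)⟩| = lcm(2, 9) = 18.

18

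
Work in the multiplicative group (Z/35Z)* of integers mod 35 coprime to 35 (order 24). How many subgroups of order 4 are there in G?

3

|G| = 24 and 4 | 24, so subgroups of order 4 are possible by Lagrange.
The subgroups of order 4 are: {1, 13, 27, 29}; {1, 8, 22, 29}; {1, 6, 29, 34}.
So G has 3 subgroups of order 4.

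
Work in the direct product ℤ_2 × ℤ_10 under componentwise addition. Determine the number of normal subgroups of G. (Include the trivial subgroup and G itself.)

G is abelian, so every subgroup is normal.
G has 10 subgroups in total, hence 10 normal subgroups.

10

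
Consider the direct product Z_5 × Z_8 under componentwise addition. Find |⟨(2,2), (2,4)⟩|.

20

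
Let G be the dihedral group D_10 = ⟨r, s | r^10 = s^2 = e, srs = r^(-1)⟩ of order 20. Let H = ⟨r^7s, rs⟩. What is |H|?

|⟨r^7s⟩| = 2 and |⟨rs⟩| = 2, so |H| is a multiple of lcm(2, 2) = 2 and divides |G| = 20.
Closing under the operation: H = {e, r^2, r^4, r^6, r^8, rs, r^3s, r^5s, r^7s, r^9s}, so |H| = 10.

10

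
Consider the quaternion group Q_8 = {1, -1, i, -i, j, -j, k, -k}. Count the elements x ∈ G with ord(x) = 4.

The elements of order 4 are: i, -i, j, -j, k, -k.
That's 6.

6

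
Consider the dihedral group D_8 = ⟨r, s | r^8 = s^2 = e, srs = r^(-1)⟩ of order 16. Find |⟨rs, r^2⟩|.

|⟨rs⟩| = 2 and |⟨r^2⟩| = 4, so |H| is a multiple of lcm(2, 4) = 4 and divides |G| = 16.
Closing under the operation: H = {e, r^2, r^4, r^6, rs, r^3s, r^5s, r^7s}, so |H| = 8.

8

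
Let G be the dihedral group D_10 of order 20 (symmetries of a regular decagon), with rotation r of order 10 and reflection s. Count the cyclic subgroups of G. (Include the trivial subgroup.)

14

A cyclic subgroup of order d is generated by each of its φ(d) elements of order d, so the cyclic subgroups of order d number (#elements of order d)/φ(d).
Cyclic subgroups by order — order 1: 1; order 2: 11; order 5: 1; order 10: 1.
Total: 14.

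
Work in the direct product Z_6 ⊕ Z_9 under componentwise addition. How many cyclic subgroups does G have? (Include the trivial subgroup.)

16

Each element a generates a cyclic subgroup ⟨a⟩; distinct elements may generate the same one (a cyclic group of order d has φ(d) generators).
Cyclic subgroups by order — order 1: 1; order 2: 1; order 3: 4; order 6: 4; order 9: 3; order 18: 3.
Total: 16.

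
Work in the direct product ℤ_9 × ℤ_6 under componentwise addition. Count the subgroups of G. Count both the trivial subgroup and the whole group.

|G| = 54, so by Lagrange every subgroup order divides 54. Divisors: 1, 2, 3, 6, 9, 18, 27, 54.
Subgroups by order — order 1: 1; order 2: 1; order 3: 4; order 6: 4; order 9: 4; order 18: 4; order 27: 1; order 54: 1.
Total: 1 + 1 + 4 + 4 + 4 + 4 + 1 + 1 = 20.

20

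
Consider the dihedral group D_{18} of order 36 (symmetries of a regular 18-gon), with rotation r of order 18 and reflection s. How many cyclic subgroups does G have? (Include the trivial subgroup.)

24

A cyclic subgroup of order d is generated by each of its φ(d) elements of order d, so the cyclic subgroups of order d number (#elements of order d)/φ(d).
Cyclic subgroups by order — order 1: 1; order 2: 19; order 3: 1; order 6: 1; order 9: 1; order 18: 1.
Total: 24.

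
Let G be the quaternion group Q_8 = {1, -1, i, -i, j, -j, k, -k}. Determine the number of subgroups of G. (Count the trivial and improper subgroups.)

6

|G| = 8, so by Lagrange every subgroup order divides 8. Divisors: 1, 2, 4, 8.
Subgroups by order — order 1: 1; order 2: 1; order 4: 3; order 8: 1.
Total: 1 + 1 + 3 + 1 = 6.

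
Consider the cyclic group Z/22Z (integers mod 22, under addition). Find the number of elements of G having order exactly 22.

In a cyclic group of order 22, the number of elements of order d (for d | 22) is φ(d).
φ(22) = 10.

10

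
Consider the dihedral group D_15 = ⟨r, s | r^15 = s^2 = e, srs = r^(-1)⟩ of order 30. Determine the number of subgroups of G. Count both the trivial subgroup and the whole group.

|G| = 30, so by Lagrange every subgroup order divides 30. Divisors: 1, 2, 3, 5, 6, 10, 15, 30.
Subgroups by order — order 1: 1; order 2: 15; order 3: 1; order 5: 1; order 6: 5; order 10: 3; order 15: 1; order 30: 1.
Total: 1 + 15 + 1 + 1 + 5 + 3 + 1 + 1 = 28.

28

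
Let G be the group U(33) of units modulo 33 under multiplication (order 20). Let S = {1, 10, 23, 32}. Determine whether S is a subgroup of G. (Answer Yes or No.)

|S| = 4 divides |G| = 20, consistent with Lagrange.
S contains the identity, every element's inverse is in S, and S is closed under ·: it is a subgroup.

Yes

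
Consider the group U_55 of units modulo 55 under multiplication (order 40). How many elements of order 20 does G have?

16

Enumerating element orders in G gives 16 elements of order 20.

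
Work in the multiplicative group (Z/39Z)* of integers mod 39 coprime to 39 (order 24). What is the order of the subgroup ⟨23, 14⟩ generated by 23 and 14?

|⟨23⟩| = 6 and |⟨14⟩| = 2, so |H| is a multiple of lcm(6, 2) = 6 and divides |G| = 24.
Closing under the operation: H = {1, 4, 10, 14, 16, 17, 22, 23, 25, 29, 35, 38}, so |H| = 12.

12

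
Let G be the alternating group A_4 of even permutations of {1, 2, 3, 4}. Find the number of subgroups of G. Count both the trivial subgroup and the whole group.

10

|G| = 12, so by Lagrange every subgroup order divides 12. Divisors: 1, 2, 3, 4, 6, 12.
Subgroups by order — order 1: 1; order 2: 3; order 3: 4; order 4: 1; order 6: 0; order 12: 1.
Total: 1 + 3 + 4 + 1 + 0 + 1 = 10.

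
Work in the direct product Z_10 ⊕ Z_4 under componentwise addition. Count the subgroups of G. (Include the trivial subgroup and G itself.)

16

|G| = 40, so by Lagrange every subgroup order divides 40. Divisors: 1, 2, 4, 5, 8, 10, 20, 40.
Subgroups by order — order 1: 1; order 2: 3; order 4: 3; order 5: 1; order 8: 1; order 10: 3; order 20: 3; order 40: 1.
Total: 1 + 3 + 3 + 1 + 1 + 3 + 3 + 1 = 16.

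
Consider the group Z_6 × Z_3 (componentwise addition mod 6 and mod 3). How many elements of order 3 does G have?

8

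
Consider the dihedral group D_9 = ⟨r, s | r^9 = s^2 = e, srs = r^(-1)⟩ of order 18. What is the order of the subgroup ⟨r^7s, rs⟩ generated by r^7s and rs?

6

|⟨r^7s⟩| = 2 and |⟨rs⟩| = 2, so |H| is a multiple of lcm(2, 2) = 2 and divides |G| = 18.
Closing under the operation: H = {e, r^3, r^6, rs, r^4s, r^7s}, so |H| = 6.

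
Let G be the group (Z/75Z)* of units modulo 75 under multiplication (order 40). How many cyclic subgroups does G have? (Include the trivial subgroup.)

A cyclic subgroup of order d is generated by each of its φ(d) elements of order d, so the cyclic subgroups of order d number (#elements of order d)/φ(d).
Cyclic subgroups by order — order 1: 1; order 2: 3; order 4: 2; order 5: 1; order 10: 3; order 20: 2.
Total: 12.

12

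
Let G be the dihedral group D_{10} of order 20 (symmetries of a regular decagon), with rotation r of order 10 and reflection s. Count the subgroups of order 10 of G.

|G| = 20 and 10 | 20, so subgroups of order 10 are possible by Lagrange.
The subgroups of order 10 are: {e, r, r^2, r^3, r^4, r^5, r^6, r^7, r^8, r^9}; {e, r^2, r^4, r^6, r^8, s, r^2s, r^4s, r^6s, r^8s}; {e, r^2, r^4, r^6, r^8, rs, r^3s, r^5s, r^7s, r^9s}.
So G has 3 subgroups of order 10.

3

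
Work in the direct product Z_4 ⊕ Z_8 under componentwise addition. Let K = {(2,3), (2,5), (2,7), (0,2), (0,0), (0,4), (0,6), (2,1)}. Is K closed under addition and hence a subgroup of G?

Yes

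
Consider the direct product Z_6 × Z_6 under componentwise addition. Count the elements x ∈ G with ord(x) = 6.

24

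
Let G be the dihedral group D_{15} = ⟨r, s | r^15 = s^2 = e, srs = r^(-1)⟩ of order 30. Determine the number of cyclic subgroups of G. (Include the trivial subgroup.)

Group the elements of G by the cyclic subgroup they generate; each cyclic subgroup of order d accounts for φ(d) elements.
Cyclic subgroups by order — order 1: 1; order 2: 15; order 3: 1; order 5: 1; order 15: 1.
Total: 19.

19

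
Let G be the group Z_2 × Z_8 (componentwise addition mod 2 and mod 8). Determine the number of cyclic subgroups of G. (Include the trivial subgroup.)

A cyclic subgroup of order d is generated by each of its φ(d) elements of order d, so the cyclic subgroups of order d number (#elements of order d)/φ(d).
Cyclic subgroups by order — order 1: 1; order 2: 3; order 4: 2; order 8: 2.
Total: 8.

8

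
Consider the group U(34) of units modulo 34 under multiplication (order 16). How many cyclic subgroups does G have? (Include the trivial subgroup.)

5

Each element a generates a cyclic subgroup ⟨a⟩; distinct elements may generate the same one (a cyclic group of order d has φ(d) generators).
Cyclic subgroups by order — order 1: 1; order 2: 1; order 4: 1; order 8: 1; order 16: 1.
Total: 5.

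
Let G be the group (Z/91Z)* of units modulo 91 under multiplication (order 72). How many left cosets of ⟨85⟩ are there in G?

6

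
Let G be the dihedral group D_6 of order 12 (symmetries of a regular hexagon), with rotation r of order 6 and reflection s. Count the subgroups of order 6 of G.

|G| = 12 and 6 | 12, so subgroups of order 6 are possible by Lagrange.
The subgroups of order 6 are: {e, r, r^2, r^3, r^4, r^5}; {e, r^2, r^4, s, r^2s, r^4s}; {e, r^2, r^4, rs, r^3s, r^5s}.
So G has 3 subgroups of order 6.

3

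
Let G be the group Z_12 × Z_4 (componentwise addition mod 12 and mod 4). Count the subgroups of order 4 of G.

7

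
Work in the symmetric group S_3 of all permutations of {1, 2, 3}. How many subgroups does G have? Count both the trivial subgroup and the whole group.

6

|G| = 6, so by Lagrange every subgroup order divides 6. Divisors: 1, 2, 3, 6.
Subgroups by order — order 1: 1; order 2: 3; order 3: 1; order 6: 1.
Total: 1 + 3 + 1 + 1 = 6.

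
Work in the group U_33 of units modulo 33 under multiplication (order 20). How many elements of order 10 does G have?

12

Enumerating element orders in G gives 12 elements of order 10.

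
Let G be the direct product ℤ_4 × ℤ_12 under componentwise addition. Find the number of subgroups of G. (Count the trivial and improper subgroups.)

30

|G| = 48, so by Lagrange every subgroup order divides 48. Divisors: 1, 2, 3, 4, 6, 8, 12, 16, 24, 48.
Subgroups by order — order 1: 1; order 2: 3; order 3: 1; order 4: 7; order 6: 3; order 8: 3; order 12: 7; order 16: 1; order 24: 3; order 48: 1.
Total: 1 + 3 + 1 + 7 + 3 + 3 + 7 + 1 + 3 + 1 = 30.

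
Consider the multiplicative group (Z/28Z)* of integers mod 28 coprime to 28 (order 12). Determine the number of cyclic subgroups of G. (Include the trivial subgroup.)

8

A cyclic subgroup of order d is generated by each of its φ(d) elements of order d, so the cyclic subgroups of order d number (#elements of order d)/φ(d).
Cyclic subgroups by order — order 1: 1; order 2: 3; order 3: 1; order 6: 3.
Total: 8.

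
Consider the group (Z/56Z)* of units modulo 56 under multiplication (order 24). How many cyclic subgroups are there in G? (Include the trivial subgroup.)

Each element a generates a cyclic subgroup ⟨a⟩; distinct elements may generate the same one (a cyclic group of order d has φ(d) generators).
Cyclic subgroups by order — order 1: 1; order 2: 7; order 3: 1; order 6: 7.
Total: 16.

16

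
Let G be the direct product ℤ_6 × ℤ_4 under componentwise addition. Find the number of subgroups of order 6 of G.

3

|G| = 24 and 6 | 24, so subgroups of order 6 are possible by Lagrange.
The subgroups of order 6 are: {(0,0), (0,2), (2,0), (2,2), (4,0), (4,2)}; {(0,0), (1,0), (2,0), (3,0), (4,0), (5,0)}; {(0,0), (1,2), (2,0), (3,2), (4,0), (5,2)}.
So G has 3 subgroups of order 6.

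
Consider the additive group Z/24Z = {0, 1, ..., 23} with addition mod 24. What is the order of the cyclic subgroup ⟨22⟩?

In Z/24Z, the order of an element a is n/gcd(a, n).
gcd(22, 24) = 2, so |⟨22⟩| = 24/2 = 12.

12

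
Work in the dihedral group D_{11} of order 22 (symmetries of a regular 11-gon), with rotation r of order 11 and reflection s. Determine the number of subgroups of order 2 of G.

|G| = 22 and 2 | 22, so subgroups of order 2 are possible by Lagrange.
The subgroups of order 2 are: {e, r^10s}; {e, r^2s}; {e, r^3s}; {e, r^4s}; … (11 in all).
So G has 11 subgroups of order 2.

11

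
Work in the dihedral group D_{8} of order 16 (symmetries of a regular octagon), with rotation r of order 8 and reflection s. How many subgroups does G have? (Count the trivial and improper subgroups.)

19

|G| = 16, so by Lagrange every subgroup order divides 16. Divisors: 1, 2, 4, 8, 16.
Subgroups by order — order 1: 1; order 2: 9; order 4: 5; order 8: 3; order 16: 1.
Total: 1 + 9 + 5 + 3 + 1 = 19.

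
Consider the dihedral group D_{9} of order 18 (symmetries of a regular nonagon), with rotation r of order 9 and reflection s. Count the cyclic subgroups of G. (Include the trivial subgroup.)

A cyclic subgroup of order d is generated by each of its φ(d) elements of order d, so the cyclic subgroups of order d number (#elements of order d)/φ(d).
Cyclic subgroups by order — order 1: 1; order 2: 9; order 3: 1; order 9: 1.
Total: 12.

12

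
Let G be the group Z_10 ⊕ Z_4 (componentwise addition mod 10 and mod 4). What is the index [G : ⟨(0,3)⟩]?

10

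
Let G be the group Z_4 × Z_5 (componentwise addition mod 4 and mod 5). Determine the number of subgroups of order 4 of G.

1

|G| = 20 and 4 | 20, so subgroups of order 4 are possible by Lagrange.
The subgroups of order 4 are: {(0,0), (1,0), (2,0), (3,0)}.
So G has 1 subgroup of order 4.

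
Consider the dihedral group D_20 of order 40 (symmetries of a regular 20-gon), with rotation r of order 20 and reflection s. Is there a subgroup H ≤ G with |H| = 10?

Yes

10 | 40. A subgroup of order 10 is {e, r^2, r^4, r^6, r^8, r^10, r^12, r^14, r^16, r^18}.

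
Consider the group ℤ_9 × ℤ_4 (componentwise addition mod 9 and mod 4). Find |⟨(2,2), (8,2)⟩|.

|⟨(2,2)⟩| = 18 and |⟨(8,2)⟩| = 18, so |H| is a multiple of lcm(18, 18) = 18 and divides |G| = 36.
Closing under the operation: H = {(0,0), (0,2), (1,0), (1,2), (2,0), (2,2), (3,0), (3,2), (4,0), (4,2), (5,0), (5,2), (6,0), (6,2), (7,0), (7,2), (8,0), (8,2)}, so |H| = 18.

18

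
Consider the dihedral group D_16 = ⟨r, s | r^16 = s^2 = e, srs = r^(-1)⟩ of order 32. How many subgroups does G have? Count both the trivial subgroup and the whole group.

36

|G| = 32, so by Lagrange every subgroup order divides 32. Divisors: 1, 2, 4, 8, 16, 32.
Subgroups by order — order 1: 1; order 2: 17; order 4: 9; order 8: 5; order 16: 3; order 32: 1.
Total: 1 + 17 + 9 + 5 + 3 + 1 = 36.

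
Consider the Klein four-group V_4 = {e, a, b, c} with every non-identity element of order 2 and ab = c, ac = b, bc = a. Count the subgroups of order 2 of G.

|G| = 4 and 2 | 4, so subgroups of order 2 are possible by Lagrange.
The subgroups of order 2 are: {e, a}; {e, b}; {e, c}.
So G has 3 subgroups of order 2.

3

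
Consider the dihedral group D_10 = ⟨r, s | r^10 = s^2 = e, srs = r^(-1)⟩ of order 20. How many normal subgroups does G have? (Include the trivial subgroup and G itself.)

7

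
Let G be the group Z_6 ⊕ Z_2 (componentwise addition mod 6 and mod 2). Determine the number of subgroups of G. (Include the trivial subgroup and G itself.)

|G| = 12, so by Lagrange every subgroup order divides 12. Divisors: 1, 2, 3, 4, 6, 12.
Subgroups by order — order 1: 1; order 2: 3; order 3: 1; order 4: 1; order 6: 3; order 12: 1.
Total: 1 + 3 + 1 + 1 + 3 + 1 = 10.

10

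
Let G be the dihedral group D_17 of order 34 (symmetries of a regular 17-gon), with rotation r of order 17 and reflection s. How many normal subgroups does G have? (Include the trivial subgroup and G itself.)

G has 20 subgroups. Checking conjugation-invariance by order — order 1: 1/1 normal; order 2: 0/17 normal; order 17: 1/1 normal; order 34: 1/1 normal.
Total normal subgroups: 3.

3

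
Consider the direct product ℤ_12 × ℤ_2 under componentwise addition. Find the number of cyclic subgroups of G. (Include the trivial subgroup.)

12

A cyclic subgroup of order d is generated by each of its φ(d) elements of order d, so the cyclic subgroups of order d number (#elements of order d)/φ(d).
Cyclic subgroups by order — order 1: 1; order 2: 3; order 3: 1; order 4: 2; order 6: 3; order 12: 2.
Total: 12.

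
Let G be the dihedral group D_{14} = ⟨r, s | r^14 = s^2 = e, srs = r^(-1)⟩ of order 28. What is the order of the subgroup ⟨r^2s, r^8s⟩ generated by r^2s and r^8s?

|⟨r^2s⟩| = 2 and |⟨r^8s⟩| = 2, so |H| is a multiple of lcm(2, 2) = 2 and divides |G| = 28.
Closing under the operation: H = {e, r^2, r^4, r^6, r^8, r^10, r^12, s, r^2s, r^4s, r^6s, r^8s, r^10s, r^12s}, so |H| = 14.

14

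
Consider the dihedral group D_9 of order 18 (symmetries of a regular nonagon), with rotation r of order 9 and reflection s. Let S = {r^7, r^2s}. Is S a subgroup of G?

The identity e ∉ S, so S is not a subgroup.

No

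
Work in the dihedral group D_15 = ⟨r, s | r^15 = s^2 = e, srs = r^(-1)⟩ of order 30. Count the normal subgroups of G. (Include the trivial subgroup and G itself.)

5

G has 28 subgroups. Checking conjugation-invariance by order — order 1: 1/1 normal; order 2: 0/15 normal; order 3: 1/1 normal; order 5: 1/1 normal; order 6: 0/5 normal; order 10: 0/3 normal; order 15: 1/1 normal; order 30: 1/1 normal.
Total normal subgroups: 5.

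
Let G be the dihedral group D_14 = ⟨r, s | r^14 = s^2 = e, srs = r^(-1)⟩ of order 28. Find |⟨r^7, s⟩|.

4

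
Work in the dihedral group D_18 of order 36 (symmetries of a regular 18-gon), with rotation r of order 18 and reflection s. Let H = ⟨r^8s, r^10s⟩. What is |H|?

|⟨r^8s⟩| = 2 and |⟨r^10s⟩| = 2, so |H| is a multiple of lcm(2, 2) = 2 and divides |G| = 36.
Closing under the operation: H = {e, r^2, r^4, r^6, r^8, r^10, r^12, r^14, r^16, s, r^2s, r^4s, r^6s, r^8s, r^10s, r^12s, r^14s, r^16s}, so |H| = 18.

18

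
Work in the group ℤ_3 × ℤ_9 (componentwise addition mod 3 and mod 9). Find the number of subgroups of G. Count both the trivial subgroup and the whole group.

|G| = 27, so by Lagrange every subgroup order divides 27. Divisors: 1, 3, 9, 27.
Subgroups by order — order 1: 1; order 3: 4; order 9: 4; order 27: 1.
Total: 1 + 4 + 4 + 1 = 10.

10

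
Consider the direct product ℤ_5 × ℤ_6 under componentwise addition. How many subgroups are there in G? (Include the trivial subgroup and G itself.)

|G| = 30, so by Lagrange every subgroup order divides 30. Divisors: 1, 2, 3, 5, 6, 10, 15, 30.
Subgroups by order — order 1: 1; order 2: 1; order 3: 1; order 5: 1; order 6: 1; order 10: 1; order 15: 1; order 30: 1.
Total: 1 + 1 + 1 + 1 + 1 + 1 + 1 + 1 = 8.

8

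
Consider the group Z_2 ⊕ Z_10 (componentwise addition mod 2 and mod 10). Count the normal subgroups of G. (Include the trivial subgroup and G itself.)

10

G is abelian, so every subgroup is normal.
G has 10 subgroups in total, hence 10 normal subgroups.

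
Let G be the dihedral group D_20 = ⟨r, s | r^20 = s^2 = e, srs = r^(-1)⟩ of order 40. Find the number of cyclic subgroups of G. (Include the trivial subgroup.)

26

Group the elements of G by the cyclic subgroup they generate; each cyclic subgroup of order d accounts for φ(d) elements.
Cyclic subgroups by order — order 1: 1; order 2: 21; order 4: 1; order 5: 1; order 10: 1; order 20: 1.
Total: 26.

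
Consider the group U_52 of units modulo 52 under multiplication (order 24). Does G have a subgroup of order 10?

No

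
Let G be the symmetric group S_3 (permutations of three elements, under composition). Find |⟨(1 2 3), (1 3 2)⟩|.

|⟨(1 2 3)⟩| = 3 and |⟨(1 3 2)⟩| = 3, so |H| is a multiple of lcm(3, 3) = 3 and divides |G| = 6.
Closing under the operation: H = {e, (1 2 3), (1 3 2)}, so |H| = 3.

3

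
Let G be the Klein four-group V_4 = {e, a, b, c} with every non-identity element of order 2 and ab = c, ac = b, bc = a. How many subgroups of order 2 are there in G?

3

|G| = 4 and 2 | 4, so subgroups of order 2 are possible by Lagrange.
The subgroups of order 2 are: {e, a}; {e, b}; {e, c}.
So G has 3 subgroups of order 2.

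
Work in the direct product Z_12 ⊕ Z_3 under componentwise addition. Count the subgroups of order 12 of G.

4

|G| = 36 and 12 | 36, so subgroups of order 12 are possible by Lagrange.
The subgroups of order 12 are: {(0,0), (0,1), (0,2), (3,0), (3,1), (3,2), (6,0), (6,1), (6,2), (9,0), (9,1), (9,2)}; {(0,0), (1,0), (2,0), (3,0), (4,0), (5,0), (6,0), (7,0), (8,0), (9,0), (10,0), (11,0)}; {(0,0), (1,1), (2,2), (3,0), (4,1), (5,2), (6,0), (7,1), (8,2), (9,0), (10,1), (11,2)}; {(0,0), (1,2), (2,1), (3,0), (4,2), (5,1), (6,0), (7,2), (8,1), (9,0), (10,2), (11,1)}.
So G has 4 subgroups of order 12.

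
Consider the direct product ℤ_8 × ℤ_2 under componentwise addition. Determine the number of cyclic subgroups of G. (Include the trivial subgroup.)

8

Each element a generates a cyclic subgroup ⟨a⟩; distinct elements may generate the same one (a cyclic group of order d has φ(d) generators).
Cyclic subgroups by order — order 1: 1; order 2: 3; order 4: 2; order 8: 2.
Total: 8.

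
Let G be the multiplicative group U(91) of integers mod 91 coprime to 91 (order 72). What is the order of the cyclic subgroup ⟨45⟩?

Compute successive powers of 45 mod 91: 45, 23, 34, 74, 54, 64, 59, 16, …; 45^12 ≡ 1 (mod 91).
So |⟨45⟩| = 12.

12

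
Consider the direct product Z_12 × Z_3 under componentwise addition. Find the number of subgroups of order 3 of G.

4

|G| = 36 and 3 | 36, so subgroups of order 3 are possible by Lagrange.
The subgroups of order 3 are: {(0,0), (0,1), (0,2)}; {(0,0), (4,0), (8,0)}; {(0,0), (4,1), (8,2)}; {(0,0), (4,2), (8,1)}.
So G has 4 subgroups of order 3.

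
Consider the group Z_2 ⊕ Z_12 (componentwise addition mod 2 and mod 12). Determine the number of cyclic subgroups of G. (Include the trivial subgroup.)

Each element a generates a cyclic subgroup ⟨a⟩; distinct elements may generate the same one (a cyclic group of order d has φ(d) generators).
Cyclic subgroups by order — order 1: 1; order 2: 3; order 3: 1; order 4: 2; order 6: 3; order 12: 2.
Total: 12.

12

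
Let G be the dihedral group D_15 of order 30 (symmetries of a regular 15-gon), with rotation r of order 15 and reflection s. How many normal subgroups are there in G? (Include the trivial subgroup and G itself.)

G has 28 subgroups. Checking conjugation-invariance by order — order 1: 1/1 normal; order 2: 0/15 normal; order 3: 1/1 normal; order 5: 1/1 normal; order 6: 0/5 normal; order 10: 0/3 normal; order 15: 1/1 normal; order 30: 1/1 normal.
Total normal subgroups: 5.

5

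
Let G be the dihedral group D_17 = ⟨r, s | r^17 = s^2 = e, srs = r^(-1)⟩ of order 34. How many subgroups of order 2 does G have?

17

|G| = 34 and 2 | 34, so subgroups of order 2 are possible by Lagrange.
The subgroups of order 2 are: {e, r^10s}; {e, r^11s}; {e, r^12s}; {e, r^13s}; … (17 in all).
So G has 17 subgroups of order 2.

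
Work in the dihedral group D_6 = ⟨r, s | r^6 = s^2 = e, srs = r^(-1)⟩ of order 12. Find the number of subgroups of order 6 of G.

|G| = 12 and 6 | 12, so subgroups of order 6 are possible by Lagrange.
The subgroups of order 6 are: {e, r, r^2, r^3, r^4, r^5}; {e, r^2, r^4, s, r^2s, r^4s}; {e, r^2, r^4, rs, r^3s, r^5s}.
So G has 3 subgroups of order 6.

3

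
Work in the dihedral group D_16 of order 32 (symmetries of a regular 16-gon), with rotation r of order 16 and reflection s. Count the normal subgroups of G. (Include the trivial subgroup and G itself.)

G has 36 subgroups. Checking conjugation-invariance by order — order 1: 1/1 normal; order 2: 1/17 normal; order 4: 1/9 normal; order 8: 1/5 normal; order 16: 3/3 normal; order 32: 1/1 normal.
Total normal subgroups: 8.

8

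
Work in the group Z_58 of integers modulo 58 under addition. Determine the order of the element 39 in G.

In Z_58, the order of an element a is n/gcd(a, n).
gcd(39, 58) = 1, so |⟨39⟩| = 58/1 = 58.

58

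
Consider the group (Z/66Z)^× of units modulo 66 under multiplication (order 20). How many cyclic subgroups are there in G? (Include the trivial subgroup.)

Each element a generates a cyclic subgroup ⟨a⟩; distinct elements may generate the same one (a cyclic group of order d has φ(d) generators).
Cyclic subgroups by order — order 1: 1; order 2: 3; order 5: 1; order 10: 3.
Total: 8.

8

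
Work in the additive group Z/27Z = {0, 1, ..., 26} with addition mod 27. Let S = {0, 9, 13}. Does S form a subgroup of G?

9 ∈ S but its inverse 18 ∉ S, so S is not a subgroup.

No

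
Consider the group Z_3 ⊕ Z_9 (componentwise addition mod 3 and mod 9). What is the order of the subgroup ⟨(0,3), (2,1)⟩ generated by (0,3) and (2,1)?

9

|⟨(0,3)⟩| = 3 and |⟨(2,1)⟩| = 9, so |H| is a multiple of lcm(3, 9) = 9 and divides |G| = 27.
Closing under the operation: H = {(0,0), (0,3), (0,6), (1,2), (1,5), (1,8), (2,1), (2,4), (2,7)}, so |H| = 9.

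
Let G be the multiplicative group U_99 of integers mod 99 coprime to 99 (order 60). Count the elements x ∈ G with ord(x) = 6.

The elements of order 6 are: 23, 32, 43, 56, 65, 76.
That's 6.

6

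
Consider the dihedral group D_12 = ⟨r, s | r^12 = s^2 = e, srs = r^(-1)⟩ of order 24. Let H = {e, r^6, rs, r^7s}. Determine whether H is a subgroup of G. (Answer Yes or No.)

Yes

|H| = 4 divides |G| = 24, consistent with Lagrange.
H contains the identity, every element's inverse is in H, and H is closed under ·: it is a subgroup.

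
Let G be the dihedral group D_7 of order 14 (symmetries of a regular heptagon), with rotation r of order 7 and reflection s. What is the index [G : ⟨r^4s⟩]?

|⟨r^4s⟩| = 2 and |G| = 14.
By Lagrange, [G : H] = |G|/|H| = 14/2 = 7.

7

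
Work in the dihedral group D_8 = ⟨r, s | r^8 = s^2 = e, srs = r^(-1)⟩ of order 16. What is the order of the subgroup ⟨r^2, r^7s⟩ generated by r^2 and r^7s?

|⟨r^2⟩| = 4 and |⟨r^7s⟩| = 2, so |H| is a multiple of lcm(4, 2) = 4 and divides |G| = 16.
Closing under the operation: H = {e, r^2, r^4, r^6, rs, r^3s, r^5s, r^7s}, so |H| = 8.

8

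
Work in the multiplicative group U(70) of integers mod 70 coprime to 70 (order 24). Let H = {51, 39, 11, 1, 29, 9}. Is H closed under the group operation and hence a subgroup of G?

|H| = 6 divides |G| = 24, consistent with Lagrange.
H contains the identity, every element's inverse is in H, and H is closed under ·: it is a subgroup.
In fact H = ⟨39⟩.

Yes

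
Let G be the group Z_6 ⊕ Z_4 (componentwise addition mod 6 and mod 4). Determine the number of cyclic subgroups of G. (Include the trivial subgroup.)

Group the elements of G by the cyclic subgroup they generate; each cyclic subgroup of order d accounts for φ(d) elements.
Cyclic subgroups by order — order 1: 1; order 2: 3; order 3: 1; order 4: 2; order 6: 3; order 12: 2.
Total: 12.

12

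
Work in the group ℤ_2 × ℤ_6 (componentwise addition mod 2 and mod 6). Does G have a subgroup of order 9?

9 does not divide |G| = 12, so by Lagrange no subgroup of order 9 exists.

No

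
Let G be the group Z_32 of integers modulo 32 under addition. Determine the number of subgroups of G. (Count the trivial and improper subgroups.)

6

A cyclic group of order 32 has exactly one subgroup for each divisor of 32.
Divisors of 32: 1, 2, 4, 8, 16, 32.
So Z_32 has 6 subgroups.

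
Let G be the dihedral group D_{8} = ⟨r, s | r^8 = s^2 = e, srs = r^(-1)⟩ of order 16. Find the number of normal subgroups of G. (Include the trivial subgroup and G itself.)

7

G has 19 subgroups. Checking conjugation-invariance by order — order 1: 1/1 normal; order 2: 1/9 normal; order 4: 1/5 normal; order 8: 3/3 normal; order 16: 1/1 normal.
Total normal subgroups: 7.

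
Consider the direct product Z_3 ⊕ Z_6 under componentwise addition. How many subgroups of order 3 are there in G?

|G| = 18 and 3 | 18, so subgroups of order 3 are possible by Lagrange.
The subgroups of order 3 are: {(0,0), (0,2), (0,4)}; {(0,0), (1,0), (2,0)}; {(0,0), (1,2), (2,4)}; {(0,0), (1,4), (2,2)}.
So G has 4 subgroups of order 3.

4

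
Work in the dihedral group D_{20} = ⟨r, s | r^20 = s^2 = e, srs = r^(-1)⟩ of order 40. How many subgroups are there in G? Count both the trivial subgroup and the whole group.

48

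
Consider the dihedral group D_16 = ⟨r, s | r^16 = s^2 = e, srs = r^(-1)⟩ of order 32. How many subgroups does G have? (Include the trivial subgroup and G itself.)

|G| = 32, so by Lagrange every subgroup order divides 32. Divisors: 1, 2, 4, 8, 16, 32.
Subgroups by order — order 1: 1; order 2: 17; order 4: 9; order 8: 5; order 16: 3; order 32: 1.
Total: 1 + 17 + 9 + 5 + 3 + 1 = 36.

36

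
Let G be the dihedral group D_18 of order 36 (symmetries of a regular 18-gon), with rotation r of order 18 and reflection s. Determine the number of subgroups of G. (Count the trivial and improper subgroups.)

45

|G| = 36, so by Lagrange every subgroup order divides 36. Divisors: 1, 2, 3, 4, 6, 9, 12, 18, 36.
Subgroups by order — order 1: 1; order 2: 19; order 3: 1; order 4: 9; order 6: 7; order 9: 1; order 12: 3; order 18: 3; order 36: 1.
Total: 1 + 19 + 1 + 9 + 7 + 1 + 3 + 3 + 1 = 45.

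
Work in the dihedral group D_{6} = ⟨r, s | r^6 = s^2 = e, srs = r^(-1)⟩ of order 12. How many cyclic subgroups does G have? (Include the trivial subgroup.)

10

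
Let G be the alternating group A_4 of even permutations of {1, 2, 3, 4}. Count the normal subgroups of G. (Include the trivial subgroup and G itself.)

G has 10 subgroups. Checking conjugation-invariance by order — order 1: 1/1 normal; order 2: 0/3 normal; order 3: 0/4 normal; order 4: 1/1 normal; order 12: 1/1 normal.
Total normal subgroups: 3.

3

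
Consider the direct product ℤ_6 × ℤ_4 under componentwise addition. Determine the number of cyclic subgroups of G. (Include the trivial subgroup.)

A cyclic subgroup of order d is generated by each of its φ(d) elements of order d, so the cyclic subgroups of order d number (#elements of order d)/φ(d).
Cyclic subgroups by order — order 1: 1; order 2: 3; order 3: 1; order 4: 2; order 6: 3; order 12: 2.
Total: 12.

12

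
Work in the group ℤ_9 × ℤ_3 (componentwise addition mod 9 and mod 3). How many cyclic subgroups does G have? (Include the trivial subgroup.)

8

Each element a generates a cyclic subgroup ⟨a⟩; distinct elements may generate the same one (a cyclic group of order d has φ(d) generators).
Cyclic subgroups by order — order 1: 1; order 3: 4; order 9: 3.
Total: 8.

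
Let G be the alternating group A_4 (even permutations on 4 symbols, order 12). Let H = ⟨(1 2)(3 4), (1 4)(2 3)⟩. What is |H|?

4

|⟨(1 2)(3 4)⟩| = 2 and |⟨(1 4)(2 3)⟩| = 2, so |H| is a multiple of lcm(2, 2) = 2 and divides |G| = 12.
Closing under the operation: H = {e, (1 2)(3 4), (1 3)(2 4), (1 4)(2 3)}, so |H| = 4.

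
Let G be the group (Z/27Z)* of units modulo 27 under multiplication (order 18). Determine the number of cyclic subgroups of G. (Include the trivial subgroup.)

Each element a generates a cyclic subgroup ⟨a⟩; distinct elements may generate the same one (a cyclic group of order d has φ(d) generators).
Cyclic subgroups by order — order 1: 1; order 2: 1; order 3: 1; order 6: 1; order 9: 1; order 18: 1.
Total: 6.

6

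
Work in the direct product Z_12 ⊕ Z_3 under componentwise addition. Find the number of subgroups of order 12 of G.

4

|G| = 36 and 12 | 36, so subgroups of order 12 are possible by Lagrange.
The subgroups of order 12 are: {(0,0), (0,1), (0,2), (3,0), (3,1), (3,2), (6,0), (6,1), (6,2), (9,0), (9,1), (9,2)}; {(0,0), (1,0), (2,0), (3,0), (4,0), (5,0), (6,0), (7,0), (8,0), (9,0), (10,0), (11,0)}; {(0,0), (1,1), (2,2), (3,0), (4,1), (5,2), (6,0), (7,1), (8,2), (9,0), (10,1), (11,2)}; {(0,0), (1,2), (2,1), (3,0), (4,2), (5,1), (6,0), (7,2), (8,1), (9,0), (10,2), (11,1)}.
So G has 4 subgroups of order 12.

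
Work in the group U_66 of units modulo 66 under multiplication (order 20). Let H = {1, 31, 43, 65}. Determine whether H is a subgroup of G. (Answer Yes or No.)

No

31 ∈ H but its inverse 49 ∉ H, so H is not a subgroup.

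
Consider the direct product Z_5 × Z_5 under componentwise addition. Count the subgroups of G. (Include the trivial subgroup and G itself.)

|G| = 25, so by Lagrange every subgroup order divides 25. Divisors: 1, 5, 25.
Subgroups by order — order 1: 1; order 5: 6; order 25: 1.
Total: 1 + 6 + 1 = 8.

8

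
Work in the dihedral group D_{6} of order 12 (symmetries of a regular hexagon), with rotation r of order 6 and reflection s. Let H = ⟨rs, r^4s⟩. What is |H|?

4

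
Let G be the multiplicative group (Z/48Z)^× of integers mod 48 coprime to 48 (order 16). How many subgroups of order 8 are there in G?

|G| = 16 and 8 | 16, so subgroups of order 8 are possible by Lagrange.
The subgroups of order 8 are: {1, 11, 13, 23, 25, 35, 37, 47}; {1, 11, 17, 19, 25, 35, 41, 43}; {1, 5, 7, 11, 25, 29, 31, 35}; {1, 5, 13, 17, 25, 29, 37, 41}; … (7 in all).
So G has 7 subgroups of order 8.

7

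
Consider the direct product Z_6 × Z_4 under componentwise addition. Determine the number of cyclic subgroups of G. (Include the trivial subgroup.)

Each element a generates a cyclic subgroup ⟨a⟩; distinct elements may generate the same one (a cyclic group of order d has φ(d) generators).
Cyclic subgroups by order — order 1: 1; order 2: 3; order 3: 1; order 4: 2; order 6: 3; order 12: 2.
Total: 12.

12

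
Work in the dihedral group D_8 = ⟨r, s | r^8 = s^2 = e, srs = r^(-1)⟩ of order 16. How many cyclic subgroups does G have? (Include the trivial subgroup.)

Group the elements of G by the cyclic subgroup they generate; each cyclic subgroup of order d accounts for φ(d) elements.
Cyclic subgroups by order — order 1: 1; order 2: 9; order 4: 1; order 8: 1.
Total: 12.

12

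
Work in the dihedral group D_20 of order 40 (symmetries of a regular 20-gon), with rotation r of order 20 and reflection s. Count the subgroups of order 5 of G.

1

|G| = 40 and 5 | 40, so subgroups of order 5 are possible by Lagrange.
The subgroups of order 5 are: {e, r^4, r^8, r^12, r^16}.
So G has 1 subgroup of order 5.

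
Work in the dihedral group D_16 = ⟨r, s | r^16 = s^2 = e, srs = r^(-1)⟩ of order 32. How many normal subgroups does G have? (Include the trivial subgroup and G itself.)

G has 36 subgroups. Checking conjugation-invariance by order — order 1: 1/1 normal; order 2: 1/17 normal; order 4: 1/9 normal; order 8: 1/5 normal; order 16: 3/3 normal; order 32: 1/1 normal.
Total normal subgroups: 8.

8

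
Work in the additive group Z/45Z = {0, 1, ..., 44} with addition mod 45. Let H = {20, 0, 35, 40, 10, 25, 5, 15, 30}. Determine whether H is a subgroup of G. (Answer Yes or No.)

|H| = 9 divides |G| = 45, consistent with Lagrange.
H contains the identity, every element's inverse is in H, and H is closed under +: it is a subgroup.
In fact H = ⟨35⟩.

Yes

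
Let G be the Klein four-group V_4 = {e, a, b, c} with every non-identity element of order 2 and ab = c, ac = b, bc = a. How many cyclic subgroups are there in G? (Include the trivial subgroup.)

A cyclic subgroup of order d is generated by each of its φ(d) elements of order d, so the cyclic subgroups of order d number (#elements of order d)/φ(d).
Cyclic subgroups by order — order 1: 1; order 2: 3.
Total: 4.

4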